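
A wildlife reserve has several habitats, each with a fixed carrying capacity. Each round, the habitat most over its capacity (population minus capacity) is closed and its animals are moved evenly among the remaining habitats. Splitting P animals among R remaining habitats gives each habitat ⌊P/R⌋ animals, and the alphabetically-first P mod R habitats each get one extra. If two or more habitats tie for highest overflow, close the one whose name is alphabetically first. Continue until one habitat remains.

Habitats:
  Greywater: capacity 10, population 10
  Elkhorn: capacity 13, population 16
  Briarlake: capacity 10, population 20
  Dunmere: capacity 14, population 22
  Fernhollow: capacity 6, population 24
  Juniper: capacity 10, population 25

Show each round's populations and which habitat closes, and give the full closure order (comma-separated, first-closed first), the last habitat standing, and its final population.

Closure order: Fernhollow, Juniper, Briarlake, Dunmere, Elkhorn
Last habitat: Greywater with 117 animals

Round 1: Briarlake=20 Dunmere=22 Elkhorn=16 Fernhollow=24 Greywater=10 Juniper=25 → close Fernhollow (overflow 18)
  24÷5 = 4 each, +1 to first 4
Round 2: Briarlake=25 Dunmere=27 Elkhorn=21 Greywater=15 Juniper=29 → close Juniper (overflow 19)
  29÷4 = 7 each, +1 to first 1
Round 3: Briarlake=33 Dunmere=34 Elkhorn=28 Greywater=22 → close Briarlake (overflow 23)
  33÷3 = 11 each, +1 to first 0
Round 4: Dunmere=45 Elkhorn=39 Greywater=33 → close Dunmere (overflow 31)
  45÷2 = 22 each, +1 to first 1
Round 5: Elkhorn=62 Greywater=55 → close Elkhorn (overflow 49)
  62÷1 = 62 each, +1 to first 0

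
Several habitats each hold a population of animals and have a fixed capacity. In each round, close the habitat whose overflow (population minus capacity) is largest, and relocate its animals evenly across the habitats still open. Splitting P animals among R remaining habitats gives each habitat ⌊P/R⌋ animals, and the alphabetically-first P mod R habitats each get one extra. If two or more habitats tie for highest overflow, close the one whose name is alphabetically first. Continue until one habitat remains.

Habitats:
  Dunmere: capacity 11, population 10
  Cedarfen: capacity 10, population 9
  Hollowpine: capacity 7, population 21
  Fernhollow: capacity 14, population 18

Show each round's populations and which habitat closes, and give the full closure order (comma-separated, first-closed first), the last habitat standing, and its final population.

Round 1: Cedarfen=9 Dunmere=10 Fernhollow=18 Hollowpine=21 → close Hollowpine (overflow 14)
  21÷3 = 7 each, +1 to first 0
Round 2: Cedarfen=16 Dunmere=17 Fernhollow=25 → close Fernhollow (overflow 11)
  25÷2 = 12 each, +1 to first 1
Round 3: Cedarfen=29 Dunmere=29 → close Cedarfen (overflow 19)
  29÷1 = 29 each, +1 to first 0

Closure order: Hollowpine, Fernhollow, Cedarfen
Last habitat: Dunmere with 58 animals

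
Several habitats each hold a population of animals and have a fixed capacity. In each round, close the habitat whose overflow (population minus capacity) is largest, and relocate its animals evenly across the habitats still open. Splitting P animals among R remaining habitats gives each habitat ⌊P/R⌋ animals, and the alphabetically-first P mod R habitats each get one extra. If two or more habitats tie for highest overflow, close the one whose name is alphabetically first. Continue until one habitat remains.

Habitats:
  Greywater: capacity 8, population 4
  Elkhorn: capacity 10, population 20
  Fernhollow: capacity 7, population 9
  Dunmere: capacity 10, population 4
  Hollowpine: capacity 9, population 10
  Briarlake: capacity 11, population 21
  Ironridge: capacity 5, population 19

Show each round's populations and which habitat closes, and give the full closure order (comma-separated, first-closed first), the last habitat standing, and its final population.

Closure order: Ironridge, Briarlake, Elkhorn, Fernhollow, Hollowpine, Greywater
Last habitat: Dunmere with 87 animals

Round 1: Briarlake=21 Dunmere=4 Elkhorn=20 Fernhollow=9 Greywater=4 Hollowpine=10 Ironridge=19 → close Ironridge (overflow 14)
  19÷6 = 3 each, +1 to first 1
Round 2: Briarlake=25 Dunmere=7 Elkhorn=23 Fernhollow=12 Greywater=7 Hollowpine=13 → close Briarlake (overflow 14)
  25÷5 = 5 each, +1 to first 0
Round 3: Dunmere=12 Elkhorn=28 Fernhollow=17 Greywater=12 Hollowpine=18 → close Elkhorn (overflow 18)
  28÷4 = 7 each, +1 to first 0
Round 4: Dunmere=19 Fernhollow=24 Greywater=19 Hollowpine=25 → close Fernhollow (overflow 17)
  24÷3 = 8 each, +1 to first 0
Round 5: Dunmere=27 Greywater=27 Hollowpine=33 → close Hollowpine (overflow 24)
  33÷2 = 16 each, +1 to first 1
Round 6: Dunmere=44 Greywater=43 → close Greywater (overflow 35)
  43÷1 = 43 each, +1 to first 0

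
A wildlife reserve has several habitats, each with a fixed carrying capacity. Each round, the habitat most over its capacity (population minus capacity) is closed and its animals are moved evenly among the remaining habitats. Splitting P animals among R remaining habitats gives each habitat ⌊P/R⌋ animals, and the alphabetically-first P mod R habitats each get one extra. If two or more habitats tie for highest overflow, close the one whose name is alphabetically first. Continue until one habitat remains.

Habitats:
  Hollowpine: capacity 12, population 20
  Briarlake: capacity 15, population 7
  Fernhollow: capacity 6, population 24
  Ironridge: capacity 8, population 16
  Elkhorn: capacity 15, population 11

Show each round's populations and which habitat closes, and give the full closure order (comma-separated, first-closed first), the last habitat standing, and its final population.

Closure order: Fernhollow, Hollowpine, Ironridge, Elkhorn
Last habitat: Briarlake with 78 animals

Round 1: Briarlake=7 Elkhorn=11 Fernhollow=24 Hollowpine=20 Ironridge=16 → close Fernhollow (overflow 18)
  24÷4 = 6 each, +1 to first 0
Round 2: Briarlake=13 Elkhorn=17 Hollowpine=26 Ironridge=22 → close Hollowpine (overflow 14)
  26÷3 = 8 each, +1 to first 2
Round 3: Briarlake=22 Elkhorn=26 Ironridge=30 → close Ironridge (overflow 22)
  30÷2 = 15 each, +1 to first 0
Round 4: Briarlake=37 Elkhorn=41 → close Elkhorn (overflow 26)
  41÷1 = 41 each, +1 to first 0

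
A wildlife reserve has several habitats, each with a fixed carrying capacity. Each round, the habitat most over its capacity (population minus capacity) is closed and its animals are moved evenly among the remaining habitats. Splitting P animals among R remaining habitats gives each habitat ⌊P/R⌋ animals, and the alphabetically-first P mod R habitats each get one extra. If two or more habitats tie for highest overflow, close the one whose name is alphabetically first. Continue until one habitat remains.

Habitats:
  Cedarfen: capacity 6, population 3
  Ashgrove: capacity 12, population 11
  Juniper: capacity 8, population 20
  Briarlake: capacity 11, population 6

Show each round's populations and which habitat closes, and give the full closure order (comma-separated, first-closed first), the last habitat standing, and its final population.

Round 1: Ashgrove=11 Briarlake=6 Cedarfen=3 Juniper=20 → close Juniper (overflow 12)
  20÷3 = 6 each, +1 to first 2
Round 2: Ashgrove=18 Briarlake=13 Cedarfen=9 → close Ashgrove (overflow 6)
  18÷2 = 9 each, +1 to first 0
Round 3: Briarlake=22 Cedarfen=18 → close Cedarfen (overflow 12)
  18÷1 = 18 each, +1 to first 0

Closure order: Juniper, Ashgrove, Cedarfen
Last habitat: Briarlake with 40 animals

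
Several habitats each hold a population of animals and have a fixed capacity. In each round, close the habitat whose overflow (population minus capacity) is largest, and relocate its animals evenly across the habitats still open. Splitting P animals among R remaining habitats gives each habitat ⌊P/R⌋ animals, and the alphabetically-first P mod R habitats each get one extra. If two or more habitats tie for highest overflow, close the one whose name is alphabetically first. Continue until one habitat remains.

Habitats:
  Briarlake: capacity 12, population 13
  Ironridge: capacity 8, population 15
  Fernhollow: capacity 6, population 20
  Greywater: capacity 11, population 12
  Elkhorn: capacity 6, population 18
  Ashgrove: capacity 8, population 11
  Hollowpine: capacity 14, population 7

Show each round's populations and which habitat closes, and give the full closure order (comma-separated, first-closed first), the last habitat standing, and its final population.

Round 1: Ashgrove=11 Briarlake=13 Elkhorn=18 Fernhollow=20 Greywater=12 Hollowpine=7 Ironridge=15 → close Fernhollow (overflow 14)
  20÷6 = 3 each, +1 to first 2
Round 2: Ashgrove=15 Briarlake=17 Elkhorn=21 Greywater=15 Hollowpine=10 Ironridge=18 → close Elkhorn (overflow 15)
  21÷5 = 4 each, +1 to first 1
Round 3: Ashgrove=20 Briarlake=21 Greywater=19 Hollowpine=14 Ironridge=22 → close Ironridge (overflow 14)
  22÷4 = 5 each, +1 to first 2
Round 4: Ashgrove=26 Briarlake=27 Greywater=24 Hollowpine=19 → close Ashgrove (overflow 18)
  26÷3 = 8 each, +1 to first 2
Round 5: Briarlake=36 Greywater=33 Hollowpine=27 → close Briarlake (overflow 24)
  36÷2 = 18 each, +1 to first 0
Round 6: Greywater=51 Hollowpine=45 → close Greywater (overflow 40)
  51÷1 = 51 each, +1 to first 0

Closure order: Fernhollow, Elkhorn, Ironridge, Ashgrove, Briarlake, Greywater
Last habitat: Hollowpine with 96 animals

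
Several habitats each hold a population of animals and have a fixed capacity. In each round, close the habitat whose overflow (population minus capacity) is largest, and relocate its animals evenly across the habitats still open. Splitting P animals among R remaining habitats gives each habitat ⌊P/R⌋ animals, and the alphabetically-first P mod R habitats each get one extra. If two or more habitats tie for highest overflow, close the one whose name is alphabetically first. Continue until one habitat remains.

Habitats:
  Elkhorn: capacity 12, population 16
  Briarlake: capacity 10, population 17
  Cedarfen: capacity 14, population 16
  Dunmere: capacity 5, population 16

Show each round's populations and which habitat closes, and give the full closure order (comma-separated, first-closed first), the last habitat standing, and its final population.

Closure order: Dunmere, Briarlake, Elkhorn
Last habitat: Cedarfen with 65 animals

Round 1: Briarlake=17 Cedarfen=16 Dunmere=16 Elkhorn=16 → close Dunmere (overflow 11)
  16÷3 = 5 each, +1 to first 1
Round 2: Briarlake=23 Cedarfen=21 Elkhorn=21 → close Briarlake (overflow 13)
  23÷2 = 11 each, +1 to first 1
Round 3: Cedarfen=33 Elkhorn=32 → close Elkhorn (overflow 20)
  32÷1 = 32 each, +1 to first 0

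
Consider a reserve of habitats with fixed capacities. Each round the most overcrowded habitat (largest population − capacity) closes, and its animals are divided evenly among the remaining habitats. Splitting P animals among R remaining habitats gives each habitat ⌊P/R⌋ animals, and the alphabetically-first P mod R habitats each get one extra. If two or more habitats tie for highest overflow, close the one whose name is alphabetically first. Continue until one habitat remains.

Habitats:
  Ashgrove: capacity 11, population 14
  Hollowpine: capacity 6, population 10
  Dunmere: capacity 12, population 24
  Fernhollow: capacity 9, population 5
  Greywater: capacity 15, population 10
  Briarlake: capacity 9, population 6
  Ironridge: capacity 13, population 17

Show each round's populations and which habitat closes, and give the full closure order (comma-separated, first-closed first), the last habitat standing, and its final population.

Closure order: Dunmere, Hollowpine, Ashgrove, Ironridge, Briarlake, Fernhollow
Last habitat: Greywater with 86 animals

Round 1: Ashgrove=14 Briarlake=6 Dunmere=24 Fernhollow=5 Greywater=10 Hollowpine=10 Ironridge=17 → close Dunmere (overflow 12)
  24÷6 = 4 each, +1 to first 0
Round 2: Ashgrove=18 Briarlake=10 Fernhollow=9 Greywater=14 Hollowpine=14 Ironridge=21 → close Hollowpine (overflow 8)
  14÷5 = 2 each, +1 to first 4
Round 3: Ashgrove=21 Briarlake=13 Fernhollow=12 Greywater=17 Ironridge=23 → close Ashgrove (overflow 10)
  21÷4 = 5 each, +1 to first 1
Round 4: Briarlake=19 Fernhollow=17 Greywater=22 Ironridge=28 → close Ironridge (overflow 15)
  28÷3 = 9 each, +1 to first 1
Round 5: Briarlake=29 Fernhollow=26 Greywater=31 → close Briarlake (overflow 20)
  29÷2 = 14 each, +1 to first 1
Round 6: Fernhollow=41 Greywater=45 → close Fernhollow (overflow 32)
  41÷1 = 41 each, +1 to first 0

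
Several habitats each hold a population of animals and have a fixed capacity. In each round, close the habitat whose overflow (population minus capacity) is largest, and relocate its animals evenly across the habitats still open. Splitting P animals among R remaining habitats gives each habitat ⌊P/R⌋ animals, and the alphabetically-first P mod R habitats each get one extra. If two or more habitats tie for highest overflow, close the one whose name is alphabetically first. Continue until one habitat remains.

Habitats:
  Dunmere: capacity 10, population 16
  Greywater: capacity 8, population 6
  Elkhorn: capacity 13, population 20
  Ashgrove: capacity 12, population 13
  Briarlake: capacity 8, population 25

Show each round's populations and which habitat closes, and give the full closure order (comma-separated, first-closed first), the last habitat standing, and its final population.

Round 1: Ashgrove=13 Briarlake=25 Dunmere=16 Elkhorn=20 Greywater=6 → close Briarlake (overflow 17)
  25÷4 = 6 each, +1 to first 1
Round 2: Ashgrove=20 Dunmere=22 Elkhorn=26 Greywater=12 → close Elkhorn (overflow 13)
  26÷3 = 8 each, +1 to first 2
Round 3: Ashgrove=29 Dunmere=31 Greywater=20 → close Dunmere (overflow 21)
  31÷2 = 15 each, +1 to first 1
Round 4: Ashgrove=45 Greywater=35 → close Ashgrove (overflow 33)
  45÷1 = 45 each, +1 to first 0

Closure order: Briarlake, Elkhorn, Dunmere, Ashgrove
Last habitat: Greywater with 80 animals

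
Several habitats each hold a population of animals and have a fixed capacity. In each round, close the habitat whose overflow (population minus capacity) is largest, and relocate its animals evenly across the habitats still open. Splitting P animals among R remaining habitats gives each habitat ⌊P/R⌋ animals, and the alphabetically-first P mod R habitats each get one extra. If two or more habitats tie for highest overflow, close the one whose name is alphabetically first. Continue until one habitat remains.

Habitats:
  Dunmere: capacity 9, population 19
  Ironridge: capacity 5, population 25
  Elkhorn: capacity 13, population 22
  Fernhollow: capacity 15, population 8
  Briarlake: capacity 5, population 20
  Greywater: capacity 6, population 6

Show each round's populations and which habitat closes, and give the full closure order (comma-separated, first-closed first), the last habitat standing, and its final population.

Closure order: Ironridge, Briarlake, Dunmere, Elkhorn, Greywater
Last habitat: Fernhollow with 100 animals

Round 1: Briarlake=20 Dunmere=19 Elkhorn=22 Fernhollow=8 Greywater=6 Ironridge=25 → close Ironridge (overflow 20)
  25÷5 = 5 each, +1 to first 0
Round 2: Briarlake=25 Dunmere=24 Elkhorn=27 Fernhollow=13 Greywater=11 → close Briarlake (overflow 20)
  25÷4 = 6 each, +1 to first 1
Round 3: Dunmere=31 Elkhorn=33 Fernhollow=19 Greywater=17 → close Dunmere (overflow 22)
  31÷3 = 10 each, +1 to first 1
Round 4: Elkhorn=44 Fernhollow=29 Greywater=27 → close Elkhorn (overflow 31)
  44÷2 = 22 each, +1 to first 0
Round 5: Fernhollow=51 Greywater=49 → close Greywater (overflow 43)
  49÷1 = 49 each, +1 to first 0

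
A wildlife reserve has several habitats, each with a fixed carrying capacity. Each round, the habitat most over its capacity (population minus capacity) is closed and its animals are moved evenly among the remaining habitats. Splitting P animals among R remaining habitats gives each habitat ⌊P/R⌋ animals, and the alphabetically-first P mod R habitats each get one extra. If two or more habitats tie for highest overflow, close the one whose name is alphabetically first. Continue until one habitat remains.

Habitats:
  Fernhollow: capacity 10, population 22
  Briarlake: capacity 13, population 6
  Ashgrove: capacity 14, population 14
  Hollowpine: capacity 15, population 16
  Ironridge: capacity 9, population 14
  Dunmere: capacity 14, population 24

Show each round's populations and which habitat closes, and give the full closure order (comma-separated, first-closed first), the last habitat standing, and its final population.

Round 1: Ashgrove=14 Briarlake=6 Dunmere=24 Fernhollow=22 Hollowpine=16 Ironridge=14 → close Fernhollow (overflow 12)
  22÷5 = 4 each, +1 to first 2
Round 2: Ashgrove=19 Briarlake=11 Dunmere=28 Hollowpine=20 Ironridge=18 → close Dunmere (overflow 14)
  28÷4 = 7 each, +1 to first 0
Round 3: Ashgrove=26 Briarlake=18 Hollowpine=27 Ironridge=25 → close Ironridge (overflow 16)
  25÷3 = 8 each, +1 to first 1
Round 4: Ashgrove=35 Briarlake=26 Hollowpine=35 → close Ashgrove (overflow 21)
  35÷2 = 17 each, +1 to first 1
Round 5: Briarlake=44 Hollowpine=52 → close Hollowpine (overflow 37)
  52÷1 = 52 each, +1 to first 0

Closure order: Fernhollow, Dunmere, Ironridge, Ashgrove, Hollowpine
Last habitat: Briarlake with 96 animals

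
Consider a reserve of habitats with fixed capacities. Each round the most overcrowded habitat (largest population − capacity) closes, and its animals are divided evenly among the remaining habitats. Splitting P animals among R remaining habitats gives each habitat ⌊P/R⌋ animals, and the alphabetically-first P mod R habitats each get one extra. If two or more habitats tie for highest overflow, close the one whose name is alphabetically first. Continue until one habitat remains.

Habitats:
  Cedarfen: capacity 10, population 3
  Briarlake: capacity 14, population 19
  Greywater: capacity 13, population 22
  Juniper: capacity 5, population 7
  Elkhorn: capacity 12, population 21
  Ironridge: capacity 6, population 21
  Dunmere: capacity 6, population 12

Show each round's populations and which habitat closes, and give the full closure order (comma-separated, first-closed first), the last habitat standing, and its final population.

Round 1: Briarlake=19 Cedarfen=3 Dunmere=12 Elkhorn=21 Greywater=22 Ironridge=21 Juniper=7 → close Ironridge (overflow 15)
  21÷6 = 3 each, +1 to first 3
Round 2: Briarlake=23 Cedarfen=7 Dunmere=16 Elkhorn=24 Greywater=25 Juniper=10 → close Elkhorn (overflow 12)
  24÷5 = 4 each, +1 to first 4
Round 3: Briarlake=28 Cedarfen=12 Dunmere=21 Greywater=30 Juniper=14 → close Greywater (overflow 17)
  30÷4 = 7 each, +1 to first 2
Round 4: Briarlake=36 Cedarfen=20 Dunmere=28 Juniper=21 → close Briarlake (overflow 22)
  36÷3 = 12 each, +1 to first 0
Round 5: Cedarfen=32 Dunmere=40 Juniper=33 → close Dunmere (overflow 34)
  40÷2 = 20 each, +1 to first 0
Round 6: Cedarfen=52 Juniper=53 → close Juniper (overflow 48)
  53÷1 = 53 each, +1 to first 0

Closure order: Ironridge, Elkhorn, Greywater, Briarlake, Dunmere, Juniper
Last habitat: Cedarfen with 105 animals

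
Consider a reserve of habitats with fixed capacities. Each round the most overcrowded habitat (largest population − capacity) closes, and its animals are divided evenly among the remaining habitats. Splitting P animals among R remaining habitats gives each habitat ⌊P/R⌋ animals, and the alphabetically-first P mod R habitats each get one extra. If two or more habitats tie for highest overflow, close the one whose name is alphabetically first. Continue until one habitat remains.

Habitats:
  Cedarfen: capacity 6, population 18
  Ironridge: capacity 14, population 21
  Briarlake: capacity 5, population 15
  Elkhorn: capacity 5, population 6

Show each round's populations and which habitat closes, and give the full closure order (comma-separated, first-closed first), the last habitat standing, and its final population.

Round 1: Briarlake=15 Cedarfen=18 Elkhorn=6 Ironridge=21 → close Cedarfen (overflow 12)
  18÷3 = 6 each, +1 to first 0
Round 2: Briarlake=21 Elkhorn=12 Ironridge=27 → close Briarlake (overflow 16)
  21÷2 = 10 each, +1 to first 1
Round 3: Elkhorn=23 Ironridge=37 → close Ironridge (overflow 23)
  37÷1 = 37 each, +1 to first 0

Closure order: Cedarfen, Briarlake, Ironridge
Last habitat: Elkhorn with 60 animals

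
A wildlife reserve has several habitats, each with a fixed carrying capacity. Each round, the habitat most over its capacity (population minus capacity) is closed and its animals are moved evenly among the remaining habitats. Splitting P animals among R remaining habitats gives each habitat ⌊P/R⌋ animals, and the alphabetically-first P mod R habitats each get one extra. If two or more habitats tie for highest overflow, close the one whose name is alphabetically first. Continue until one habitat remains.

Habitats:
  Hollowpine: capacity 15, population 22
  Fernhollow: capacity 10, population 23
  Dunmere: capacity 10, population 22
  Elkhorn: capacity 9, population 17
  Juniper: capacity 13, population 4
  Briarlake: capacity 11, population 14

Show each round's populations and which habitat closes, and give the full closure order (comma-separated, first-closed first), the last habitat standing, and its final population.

Round 1: Briarlake=14 Dunmere=22 Elkhorn=17 Fernhollow=23 Hollowpine=22 Juniper=4 → close Fernhollow (overflow 13)
  23÷5 = 4 each, +1 to first 3
Round 2: Briarlake=19 Dunmere=27 Elkhorn=22 Hollowpine=26 Juniper=8 → close Dunmere (overflow 17)
  27÷4 = 6 each, +1 to first 3
Round 3: Briarlake=26 Elkhorn=29 Hollowpine=33 Juniper=14 → close Elkhorn (overflow 20)
  29÷3 = 9 each, +1 to first 2
Round 4: Briarlake=36 Hollowpine=43 Juniper=23 → close Hollowpine (overflow 28)
  43÷2 = 21 each, +1 to first 1
Round 5: Briarlake=58 Juniper=44 → close Briarlake (overflow 47)
  58÷1 = 58 each, +1 to first 0

Closure order: Fernhollow, Dunmere, Elkhorn, Hollowpine, Briarlake
Last habitat: Juniper with 102 animals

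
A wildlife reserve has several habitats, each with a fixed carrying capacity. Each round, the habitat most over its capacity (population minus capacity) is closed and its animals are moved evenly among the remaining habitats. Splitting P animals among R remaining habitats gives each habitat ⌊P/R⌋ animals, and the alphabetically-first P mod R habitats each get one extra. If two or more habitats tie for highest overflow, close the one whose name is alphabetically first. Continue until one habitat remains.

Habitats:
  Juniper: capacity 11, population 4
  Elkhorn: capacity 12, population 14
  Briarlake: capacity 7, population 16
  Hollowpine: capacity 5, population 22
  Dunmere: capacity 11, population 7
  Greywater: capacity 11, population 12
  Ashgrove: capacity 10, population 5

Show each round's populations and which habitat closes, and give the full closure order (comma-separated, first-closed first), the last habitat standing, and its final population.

Closure order: Hollowpine, Briarlake, Elkhorn, Greywater, Dunmere, Ashgrove
Last habitat: Juniper with 80 animals

Round 1: Ashgrove=5 Briarlake=16 Dunmere=7 Elkhorn=14 Greywater=12 Hollowpine=22 Juniper=4 → close Hollowpine (overflow 17)
  22÷6 = 3 each, +1 to first 4
Round 2: Ashgrove=9 Briarlake=20 Dunmere=11 Elkhorn=18 Greywater=15 Juniper=7 → close Briarlake (overflow 13)
  20÷5 = 4 each, +1 to first 0
Round 3: Ashgrove=13 Dunmere=15 Elkhorn=22 Greywater=19 Juniper=11 → close Elkhorn (overflow 10)
  22÷4 = 5 each, +1 to first 2
Round 4: Ashgrove=19 Dunmere=21 Greywater=24 Juniper=16 → close Greywater (overflow 13)
  24÷3 = 8 each, +1 to first 0
Round 5: Ashgrove=27 Dunmere=29 Juniper=24 → close Dunmere (overflow 18)
  29÷2 = 14 each, +1 to first 1
Round 6: Ashgrove=42 Juniper=38 → close Ashgrove (overflow 32)
  42÷1 = 42 each, +1 to first 0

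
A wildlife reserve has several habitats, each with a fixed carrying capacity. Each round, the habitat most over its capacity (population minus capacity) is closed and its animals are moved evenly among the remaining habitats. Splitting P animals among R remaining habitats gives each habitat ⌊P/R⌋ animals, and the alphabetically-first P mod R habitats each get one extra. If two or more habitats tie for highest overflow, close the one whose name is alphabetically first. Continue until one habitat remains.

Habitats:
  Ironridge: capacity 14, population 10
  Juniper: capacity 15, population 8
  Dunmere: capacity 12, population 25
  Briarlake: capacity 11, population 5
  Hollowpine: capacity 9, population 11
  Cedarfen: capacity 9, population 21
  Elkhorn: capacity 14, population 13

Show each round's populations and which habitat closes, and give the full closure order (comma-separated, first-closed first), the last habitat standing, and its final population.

Round 1: Briarlake=5 Cedarfen=21 Dunmere=25 Elkhorn=13 Hollowpine=11 Ironridge=10 Juniper=8 → close Dunmere (overflow 13)
  25÷6 = 4 each, +1 to first 1
Round 2: Briarlake=10 Cedarfen=25 Elkhorn=17 Hollowpine=15 Ironridge=14 Juniper=12 → close Cedarfen (overflow 16)
  25÷5 = 5 each, +1 to first 0
Round 3: Briarlake=15 Elkhorn=22 Hollowpine=20 Ironridge=19 Juniper=17 → close Hollowpine (overflow 11)
  20÷4 = 5 each, +1 to first 0
Round 4: Briarlake=20 Elkhorn=27 Ironridge=24 Juniper=22 → close Elkhorn (overflow 13)
  27÷3 = 9 each, +1 to first 0
Round 5: Briarlake=29 Ironridge=33 Juniper=31 → close Ironridge (overflow 19)
  33÷2 = 16 each, +1 to first 1
Round 6: Briarlake=46 Juniper=47 → close Briarlake (overflow 35)
  46÷1 = 46 each, +1 to first 0

Closure order: Dunmere, Cedarfen, Hollowpine, Elkhorn, Ironridge, Briarlake
Last habitat: Juniper with 93 animals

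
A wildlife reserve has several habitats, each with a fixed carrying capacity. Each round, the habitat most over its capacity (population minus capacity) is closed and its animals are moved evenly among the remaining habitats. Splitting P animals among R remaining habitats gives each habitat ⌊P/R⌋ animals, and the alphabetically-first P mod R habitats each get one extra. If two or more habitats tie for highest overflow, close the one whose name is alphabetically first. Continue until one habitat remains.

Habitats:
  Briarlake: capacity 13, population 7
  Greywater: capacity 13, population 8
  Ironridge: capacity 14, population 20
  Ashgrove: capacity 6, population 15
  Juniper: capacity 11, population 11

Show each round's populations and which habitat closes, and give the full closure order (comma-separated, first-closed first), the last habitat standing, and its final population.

Round 1: Ashgrove=15 Briarlake=7 Greywater=8 Ironridge=20 Juniper=11 → close Ashgrove (overflow 9)
  15÷4 = 3 each, +1 to first 3
Round 2: Briarlake=11 Greywater=12 Ironridge=24 Juniper=14 → close Ironridge (overflow 10)
  24÷3 = 8 each, +1 to first 0
Round 3: Briarlake=19 Greywater=20 Juniper=22 → close Juniper (overflow 11)
  22÷2 = 11 each, +1 to first 0
Round 4: Briarlake=30 Greywater=31 → close Greywater (overflow 18)
  31÷1 = 31 each, +1 to first 0

Closure order: Ashgrove, Ironridge, Juniper, Greywater
Last habitat: Briarlake with 61 animals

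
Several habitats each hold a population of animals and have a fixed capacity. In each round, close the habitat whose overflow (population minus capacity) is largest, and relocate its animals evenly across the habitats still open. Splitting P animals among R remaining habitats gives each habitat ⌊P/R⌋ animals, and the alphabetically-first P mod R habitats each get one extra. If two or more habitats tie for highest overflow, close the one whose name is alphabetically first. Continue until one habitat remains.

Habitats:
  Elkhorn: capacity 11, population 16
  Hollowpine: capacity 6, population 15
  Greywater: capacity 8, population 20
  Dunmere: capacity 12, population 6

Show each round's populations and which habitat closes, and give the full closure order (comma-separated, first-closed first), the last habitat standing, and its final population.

Closure order: Greywater, Hollowpine, Elkhorn
Last habitat: Dunmere with 57 animals

Round 1: Dunmere=6 Elkhorn=16 Greywater=20 Hollowpine=15 → close Greywater (overflow 12)
  20÷3 = 6 each, +1 to first 2
Round 2: Dunmere=13 Elkhorn=23 Hollowpine=21 → close Hollowpine (overflow 15)
  21÷2 = 10 each, +1 to first 1
Round 3: Dunmere=24 Elkhorn=33 → close Elkhorn (overflow 22)
  33÷1 = 33 each, +1 to first 0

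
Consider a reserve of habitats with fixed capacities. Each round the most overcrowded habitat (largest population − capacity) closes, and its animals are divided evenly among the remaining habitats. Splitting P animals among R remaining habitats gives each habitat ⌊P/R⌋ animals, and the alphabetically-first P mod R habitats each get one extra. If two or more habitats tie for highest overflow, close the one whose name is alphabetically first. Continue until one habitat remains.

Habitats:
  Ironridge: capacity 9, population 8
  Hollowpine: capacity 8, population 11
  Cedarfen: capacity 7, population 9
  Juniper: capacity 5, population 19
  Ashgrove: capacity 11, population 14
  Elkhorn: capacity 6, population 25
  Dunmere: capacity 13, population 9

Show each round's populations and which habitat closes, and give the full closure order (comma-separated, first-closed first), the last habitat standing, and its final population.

Closure order: Elkhorn, Juniper, Ashgrove, Cedarfen, Hollowpine, Ironridge
Last habitat: Dunmere with 95 animals

Round 1: Ashgrove=14 Cedarfen=9 Dunmere=9 Elkhorn=25 Hollowpine=11 Ironridge=8 Juniper=19 → close Elkhorn (overflow 19)
  25÷6 = 4 each, +1 to first 1
Round 2: Ashgrove=19 Cedarfen=13 Dunmere=13 Hollowpine=15 Ironridge=12 Juniper=23 → close Juniper (overflow 18)
  23÷5 = 4 each, +1 to first 3
Round 3: Ashgrove=24 Cedarfen=18 Dunmere=18 Hollowpine=19 Ironridge=16 → close Ashgrove (overflow 13)
  24÷4 = 6 each, +1 to first 0
Round 4: Cedarfen=24 Dunmere=24 Hollowpine=25 Ironridge=22 → close Cedarfen (overflow 17)
  24÷3 = 8 each, +1 to first 0
Round 5: Dunmere=32 Hollowpine=33 Ironridge=30 → close Hollowpine (overflow 25)
  33÷2 = 16 each, +1 to first 1
Round 6: Dunmere=49 Ironridge=46 → close Ironridge (overflow 37)
  46÷1 = 46 each, +1 to first 0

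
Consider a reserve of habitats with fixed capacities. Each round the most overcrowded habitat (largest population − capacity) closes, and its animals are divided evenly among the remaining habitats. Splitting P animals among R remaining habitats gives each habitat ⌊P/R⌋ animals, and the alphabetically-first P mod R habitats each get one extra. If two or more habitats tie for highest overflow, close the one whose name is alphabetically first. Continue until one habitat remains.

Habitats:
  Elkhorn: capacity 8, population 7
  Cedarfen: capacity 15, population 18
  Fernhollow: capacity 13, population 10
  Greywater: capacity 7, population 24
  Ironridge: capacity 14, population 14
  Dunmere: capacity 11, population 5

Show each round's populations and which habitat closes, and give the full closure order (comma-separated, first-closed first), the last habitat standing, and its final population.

Closure order: Greywater, Cedarfen, Elkhorn, Ironridge, Fernhollow
Last habitat: Dunmere with 78 animals

Round 1: Cedarfen=18 Dunmere=5 Elkhorn=7 Fernhollow=10 Greywater=24 Ironridge=14 → close Greywater (overflow 17)
  24÷5 = 4 each, +1 to first 4
Round 2: Cedarfen=23 Dunmere=10 Elkhorn=12 Fernhollow=15 Ironridge=18 → close Cedarfen (overflow 8)
  23÷4 = 5 each, +1 to first 3
Round 3: Dunmere=16 Elkhorn=18 Fernhollow=21 Ironridge=23 → close Elkhorn (overflow 10)
  18÷3 = 6 each, +1 to first 0
Round 4: Dunmere=22 Fernhollow=27 Ironridge=29 → close Ironridge (overflow 15)
  29÷2 = 14 each, +1 to first 1
Round 5: Dunmere=37 Fernhollow=41 → close Fernhollow (overflow 28)
  41÷1 = 41 each, +1 to first 0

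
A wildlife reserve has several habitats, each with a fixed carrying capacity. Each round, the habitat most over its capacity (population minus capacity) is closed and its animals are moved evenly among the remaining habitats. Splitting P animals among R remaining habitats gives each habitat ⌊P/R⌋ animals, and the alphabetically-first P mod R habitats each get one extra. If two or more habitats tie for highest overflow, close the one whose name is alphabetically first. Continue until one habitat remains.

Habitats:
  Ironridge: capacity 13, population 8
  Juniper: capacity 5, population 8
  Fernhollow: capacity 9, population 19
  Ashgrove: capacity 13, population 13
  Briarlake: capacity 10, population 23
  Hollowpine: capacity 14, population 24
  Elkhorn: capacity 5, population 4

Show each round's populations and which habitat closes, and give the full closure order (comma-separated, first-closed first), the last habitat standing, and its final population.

Closure order: Briarlake, Fernhollow, Hollowpine, Ashgrove, Juniper, Elkhorn
Last habitat: Ironridge with 99 animals

Round 1: Ashgrove=13 Briarlake=23 Elkhorn=4 Fernhollow=19 Hollowpine=24 Ironridge=8 Juniper=8 → close Briarlake (overflow 13)
  23÷6 = 3 each, +1 to first 5
Round 2: Ashgrove=17 Elkhorn=8 Fernhollow=23 Hollowpine=28 Ironridge=12 Juniper=11 → close Fernhollow (overflow 14)
  23÷5 = 4 each, +1 to first 3
Round 3: Ashgrove=22 Elkhorn=13 Hollowpine=33 Ironridge=16 Juniper=15 → close Hollowpine (overflow 19)
  33÷4 = 8 each, +1 to first 1
Round 4: Ashgrove=31 Elkhorn=21 Ironridge=24 Juniper=23 → close Ashgrove (overflow 18)
  31÷3 = 10 each, +1 to first 1
Round 5: Elkhorn=32 Ironridge=34 Juniper=33 → close Juniper (overflow 28)
  33÷2 = 16 each, +1 to first 1
Round 6: Elkhorn=49 Ironridge=50 → close Elkhorn (overflow 44)
  49÷1 = 49 each, +1 to first 0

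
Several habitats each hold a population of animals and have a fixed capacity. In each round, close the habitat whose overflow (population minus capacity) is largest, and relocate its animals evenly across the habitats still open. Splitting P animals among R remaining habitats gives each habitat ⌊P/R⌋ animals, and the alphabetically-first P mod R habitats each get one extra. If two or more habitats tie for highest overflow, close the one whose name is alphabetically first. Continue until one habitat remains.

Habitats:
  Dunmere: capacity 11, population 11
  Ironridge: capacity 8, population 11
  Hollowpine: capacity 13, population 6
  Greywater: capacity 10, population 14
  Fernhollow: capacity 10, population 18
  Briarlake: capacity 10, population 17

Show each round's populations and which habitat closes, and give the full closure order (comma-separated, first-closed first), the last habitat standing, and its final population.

Closure order: Fernhollow, Briarlake, Greywater, Dunmere, Ironridge
Last habitat: Hollowpine with 77 animals

Round 1: Briarlake=17 Dunmere=11 Fernhollow=18 Greywater=14 Hollowpine=6 Ironridge=11 → close Fernhollow (overflow 8)
  18÷5 = 3 each, +1 to first 3
Round 2: Briarlake=21 Dunmere=15 Greywater=18 Hollowpine=9 Ironridge=14 → close Briarlake (overflow 11)
  21÷4 = 5 each, +1 to first 1
Round 3: Dunmere=21 Greywater=23 Hollowpine=14 Ironridge=19 → close Greywater (overflow 13)
  23÷3 = 7 each, +1 to first 2
Round 4: Dunmere=29 Hollowpine=22 Ironridge=26 → close Dunmere (overflow 18)
  29÷2 = 14 each, +1 to first 1
Round 5: Hollowpine=37 Ironridge=40 → close Ironridge (overflow 32)
  40÷1 = 40 each, +1 to first 0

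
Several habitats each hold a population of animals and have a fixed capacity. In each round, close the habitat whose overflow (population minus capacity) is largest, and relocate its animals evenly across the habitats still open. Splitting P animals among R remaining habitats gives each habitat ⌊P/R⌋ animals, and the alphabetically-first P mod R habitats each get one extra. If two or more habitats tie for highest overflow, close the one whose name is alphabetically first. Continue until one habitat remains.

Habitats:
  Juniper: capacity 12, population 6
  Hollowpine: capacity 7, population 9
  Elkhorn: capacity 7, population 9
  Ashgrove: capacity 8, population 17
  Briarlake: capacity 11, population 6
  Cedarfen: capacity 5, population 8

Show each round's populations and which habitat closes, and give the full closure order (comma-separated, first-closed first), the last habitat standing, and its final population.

Closure order: Ashgrove, Cedarfen, Elkhorn, Hollowpine, Briarlake
Last habitat: Juniper with 55 animals

Round 1: Ashgrove=17 Briarlake=6 Cedarfen=8 Elkhorn=9 Hollowpine=9 Juniper=6 → close Ashgrove (overflow 9)
  17÷5 = 3 each, +1 to first 2
Round 2: Briarlake=10 Cedarfen=12 Elkhorn=12 Hollowpine=12 Juniper=9 → close Cedarfen (overflow 7)
  12÷4 = 3 each, +1 to first 0
Round 3: Briarlake=13 Elkhorn=15 Hollowpine=15 Juniper=12 → close Elkhorn (overflow 8)
  15÷3 = 5 each, +1 to first 0
Round 4: Briarlake=18 Hollowpine=20 Juniper=17 → close Hollowpine (overflow 13)
  20÷2 = 10 each, +1 to first 0
Round 5: Briarlake=28 Juniper=27 → close Briarlake (overflow 17)
  28÷1 = 28 each, +1 to first 0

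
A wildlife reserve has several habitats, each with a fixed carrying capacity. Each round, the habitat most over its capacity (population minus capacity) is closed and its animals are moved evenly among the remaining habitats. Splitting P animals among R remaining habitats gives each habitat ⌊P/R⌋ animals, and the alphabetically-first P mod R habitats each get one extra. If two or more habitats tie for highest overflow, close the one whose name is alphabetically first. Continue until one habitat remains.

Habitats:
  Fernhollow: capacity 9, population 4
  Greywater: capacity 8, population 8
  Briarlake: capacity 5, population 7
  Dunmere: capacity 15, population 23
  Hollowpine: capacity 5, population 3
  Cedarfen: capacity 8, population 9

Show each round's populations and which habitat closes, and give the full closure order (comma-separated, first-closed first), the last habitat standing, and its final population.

Closure order: Dunmere, Briarlake, Cedarfen, Greywater, Fernhollow
Last habitat: Hollowpine with 54 animals

Round 1: Briarlake=7 Cedarfen=9 Dunmere=23 Fernhollow=4 Greywater=8 Hollowpine=3 → close Dunmere (overflow 8)
  23÷5 = 4 each, +1 to first 3
Round 2: Briarlake=12 Cedarfen=14 Fernhollow=9 Greywater=12 Hollowpine=7 → close Briarlake (overflow 7)
  12÷4 = 3 each, +1 to first 0
Round 3: Cedarfen=17 Fernhollow=12 Greywater=15 Hollowpine=10 → close Cedarfen (overflow 9)
  17÷3 = 5 each, +1 to first 2
Round 4: Fernhollow=18 Greywater=21 Hollowpine=15 → close Greywater (overflow 13)
  21÷2 = 10 each, +1 to first 1
Round 5: Fernhollow=29 Hollowpine=25 → close Fernhollow (overflow 20)
  29÷1 = 29 each, +1 to first 0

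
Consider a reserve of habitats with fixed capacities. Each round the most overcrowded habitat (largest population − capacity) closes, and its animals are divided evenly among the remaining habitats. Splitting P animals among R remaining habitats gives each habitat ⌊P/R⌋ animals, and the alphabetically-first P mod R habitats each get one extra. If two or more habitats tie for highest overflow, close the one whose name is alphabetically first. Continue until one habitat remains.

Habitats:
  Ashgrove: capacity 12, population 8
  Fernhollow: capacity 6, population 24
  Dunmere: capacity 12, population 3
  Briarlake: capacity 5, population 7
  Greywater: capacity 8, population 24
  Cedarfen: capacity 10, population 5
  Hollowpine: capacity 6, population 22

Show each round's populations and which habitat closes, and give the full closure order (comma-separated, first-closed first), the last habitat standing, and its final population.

Closure order: Fernhollow, Greywater, Hollowpine, Briarlake, Ashgrove, Cedarfen
Last habitat: Dunmere with 93 animals

Round 1: Ashgrove=8 Briarlake=7 Cedarfen=5 Dunmere=3 Fernhollow=24 Greywater=24 Hollowpine=22 → close Fernhollow (overflow 18)
  24÷6 = 4 each, +1 to first 0
Round 2: Ashgrove=12 Briarlake=11 Cedarfen=9 Dunmere=7 Greywater=28 Hollowpine=26 → close Greywater (overflow 20)
  28÷5 = 5 each, +1 to first 3
Round 3: Ashgrove=18 Briarlake=17 Cedarfen=15 Dunmere=12 Hollowpine=31 → close Hollowpine (overflow 25)
  31÷4 = 7 each, +1 to first 3
Round 4: Ashgrove=26 Briarlake=25 Cedarfen=23 Dunmere=19 → close Briarlake (overflow 20)
  25÷3 = 8 each, +1 to first 1
Round 5: Ashgrove=35 Cedarfen=31 Dunmere=27 → close Ashgrove (overflow 23)
  35÷2 = 17 each, +1 to first 1
Round 6: Cedarfen=49 Dunmere=44 → close Cedarfen (overflow 39)
  49÷1 = 49 each, +1 to first 0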